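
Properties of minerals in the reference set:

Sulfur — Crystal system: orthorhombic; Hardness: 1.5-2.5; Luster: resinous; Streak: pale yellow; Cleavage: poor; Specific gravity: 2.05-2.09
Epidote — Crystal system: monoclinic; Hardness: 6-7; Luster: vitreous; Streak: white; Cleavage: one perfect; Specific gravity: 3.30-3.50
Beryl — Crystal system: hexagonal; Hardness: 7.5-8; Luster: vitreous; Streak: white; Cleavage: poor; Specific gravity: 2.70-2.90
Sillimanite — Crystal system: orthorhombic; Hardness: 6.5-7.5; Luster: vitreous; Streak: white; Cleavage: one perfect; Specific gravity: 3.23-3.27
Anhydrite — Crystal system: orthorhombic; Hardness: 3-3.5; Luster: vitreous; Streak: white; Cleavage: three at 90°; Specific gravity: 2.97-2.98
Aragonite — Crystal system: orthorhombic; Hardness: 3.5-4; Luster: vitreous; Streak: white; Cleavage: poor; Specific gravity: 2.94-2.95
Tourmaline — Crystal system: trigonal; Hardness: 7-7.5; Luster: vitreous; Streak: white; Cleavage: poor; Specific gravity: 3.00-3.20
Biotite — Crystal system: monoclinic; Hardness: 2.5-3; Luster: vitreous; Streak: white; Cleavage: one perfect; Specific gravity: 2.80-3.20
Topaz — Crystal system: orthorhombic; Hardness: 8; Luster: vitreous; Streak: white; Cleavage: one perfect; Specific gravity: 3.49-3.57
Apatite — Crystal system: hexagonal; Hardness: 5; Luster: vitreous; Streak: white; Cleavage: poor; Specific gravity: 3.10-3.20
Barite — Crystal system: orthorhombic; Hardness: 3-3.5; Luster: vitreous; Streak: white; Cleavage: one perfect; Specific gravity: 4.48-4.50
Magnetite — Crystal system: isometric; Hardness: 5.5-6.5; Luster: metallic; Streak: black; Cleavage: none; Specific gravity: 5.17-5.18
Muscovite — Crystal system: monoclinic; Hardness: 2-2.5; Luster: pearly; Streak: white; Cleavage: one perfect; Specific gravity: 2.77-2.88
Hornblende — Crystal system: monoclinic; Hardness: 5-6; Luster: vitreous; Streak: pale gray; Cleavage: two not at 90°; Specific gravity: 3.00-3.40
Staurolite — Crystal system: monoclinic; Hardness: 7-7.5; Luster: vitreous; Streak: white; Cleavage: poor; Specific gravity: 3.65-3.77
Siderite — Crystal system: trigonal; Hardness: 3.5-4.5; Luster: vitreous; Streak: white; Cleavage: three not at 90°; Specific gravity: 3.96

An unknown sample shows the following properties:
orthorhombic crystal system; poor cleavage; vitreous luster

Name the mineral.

Orthorhombic crystal system — narrows the field to Sulfur, Sillimanite, Anhydrite, Aragonite, Topaz, Barite.
Poor cleavage — leaves Sulfur, Aragonite.
Vitreous luster eliminates Sulfur.
Only Aragonite satisfies all observations.

Aragonite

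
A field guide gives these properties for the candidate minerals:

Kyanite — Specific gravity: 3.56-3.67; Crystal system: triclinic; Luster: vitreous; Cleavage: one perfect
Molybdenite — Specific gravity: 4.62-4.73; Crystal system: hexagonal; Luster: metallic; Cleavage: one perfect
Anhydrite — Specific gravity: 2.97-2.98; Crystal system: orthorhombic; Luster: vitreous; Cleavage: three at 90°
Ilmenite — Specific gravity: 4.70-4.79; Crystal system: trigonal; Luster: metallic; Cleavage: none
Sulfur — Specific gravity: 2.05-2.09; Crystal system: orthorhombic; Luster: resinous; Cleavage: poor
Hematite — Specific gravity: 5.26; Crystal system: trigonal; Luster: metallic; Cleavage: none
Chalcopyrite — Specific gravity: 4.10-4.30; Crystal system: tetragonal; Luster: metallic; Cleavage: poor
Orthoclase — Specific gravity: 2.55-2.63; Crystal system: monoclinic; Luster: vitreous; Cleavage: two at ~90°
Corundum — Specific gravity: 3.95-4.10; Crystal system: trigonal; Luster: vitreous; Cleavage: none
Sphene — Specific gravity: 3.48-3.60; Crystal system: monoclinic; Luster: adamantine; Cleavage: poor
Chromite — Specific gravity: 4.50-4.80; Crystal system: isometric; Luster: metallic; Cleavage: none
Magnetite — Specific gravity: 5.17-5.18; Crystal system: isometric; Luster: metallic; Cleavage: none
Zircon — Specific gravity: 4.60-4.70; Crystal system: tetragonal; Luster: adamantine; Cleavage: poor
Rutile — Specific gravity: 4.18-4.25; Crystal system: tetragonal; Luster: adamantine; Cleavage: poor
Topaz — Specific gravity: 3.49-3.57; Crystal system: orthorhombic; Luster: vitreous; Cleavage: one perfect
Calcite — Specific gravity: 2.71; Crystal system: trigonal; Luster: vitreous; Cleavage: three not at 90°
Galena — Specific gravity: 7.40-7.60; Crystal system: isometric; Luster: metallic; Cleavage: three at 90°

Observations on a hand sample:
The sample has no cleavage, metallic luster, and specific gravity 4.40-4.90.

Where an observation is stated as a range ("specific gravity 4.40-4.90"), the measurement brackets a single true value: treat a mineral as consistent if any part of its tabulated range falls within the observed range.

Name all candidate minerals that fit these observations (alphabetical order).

Chromite, Ilmenite

No cleavage — leaves Ilmenite, Hematite, Corundum, Chromite, Magnetite.
Metallic luster eliminates Corundum.
Specific gravity 4.40-4.90 excludes Hematite, Magnetite.
Consistent with every observation: Chromite, Ilmenite.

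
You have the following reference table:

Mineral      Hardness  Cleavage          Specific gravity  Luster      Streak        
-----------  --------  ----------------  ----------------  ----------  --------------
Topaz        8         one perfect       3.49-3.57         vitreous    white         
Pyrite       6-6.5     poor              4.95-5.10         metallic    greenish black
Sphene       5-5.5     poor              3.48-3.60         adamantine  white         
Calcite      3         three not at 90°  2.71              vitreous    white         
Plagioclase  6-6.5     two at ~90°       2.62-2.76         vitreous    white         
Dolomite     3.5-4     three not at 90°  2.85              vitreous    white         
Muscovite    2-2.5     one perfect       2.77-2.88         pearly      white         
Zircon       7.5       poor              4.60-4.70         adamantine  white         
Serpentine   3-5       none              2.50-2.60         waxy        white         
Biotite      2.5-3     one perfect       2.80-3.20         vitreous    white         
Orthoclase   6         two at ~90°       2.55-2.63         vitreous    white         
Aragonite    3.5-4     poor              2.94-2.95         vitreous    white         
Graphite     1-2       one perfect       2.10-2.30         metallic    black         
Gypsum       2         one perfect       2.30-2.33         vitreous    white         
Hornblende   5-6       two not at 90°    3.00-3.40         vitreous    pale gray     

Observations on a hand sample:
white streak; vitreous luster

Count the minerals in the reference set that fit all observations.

White streak rules out Pyrite, Graphite, Hornblende.
Vitreous luster eliminates Sphene, Muscovite, Zircon, Serpentine.
Consistent with every observation: Aragonite, Biotite, Calcite, Dolomite, Gypsum, Orthoclase, Plagioclase, Topaz.
That is 8 minerals.

8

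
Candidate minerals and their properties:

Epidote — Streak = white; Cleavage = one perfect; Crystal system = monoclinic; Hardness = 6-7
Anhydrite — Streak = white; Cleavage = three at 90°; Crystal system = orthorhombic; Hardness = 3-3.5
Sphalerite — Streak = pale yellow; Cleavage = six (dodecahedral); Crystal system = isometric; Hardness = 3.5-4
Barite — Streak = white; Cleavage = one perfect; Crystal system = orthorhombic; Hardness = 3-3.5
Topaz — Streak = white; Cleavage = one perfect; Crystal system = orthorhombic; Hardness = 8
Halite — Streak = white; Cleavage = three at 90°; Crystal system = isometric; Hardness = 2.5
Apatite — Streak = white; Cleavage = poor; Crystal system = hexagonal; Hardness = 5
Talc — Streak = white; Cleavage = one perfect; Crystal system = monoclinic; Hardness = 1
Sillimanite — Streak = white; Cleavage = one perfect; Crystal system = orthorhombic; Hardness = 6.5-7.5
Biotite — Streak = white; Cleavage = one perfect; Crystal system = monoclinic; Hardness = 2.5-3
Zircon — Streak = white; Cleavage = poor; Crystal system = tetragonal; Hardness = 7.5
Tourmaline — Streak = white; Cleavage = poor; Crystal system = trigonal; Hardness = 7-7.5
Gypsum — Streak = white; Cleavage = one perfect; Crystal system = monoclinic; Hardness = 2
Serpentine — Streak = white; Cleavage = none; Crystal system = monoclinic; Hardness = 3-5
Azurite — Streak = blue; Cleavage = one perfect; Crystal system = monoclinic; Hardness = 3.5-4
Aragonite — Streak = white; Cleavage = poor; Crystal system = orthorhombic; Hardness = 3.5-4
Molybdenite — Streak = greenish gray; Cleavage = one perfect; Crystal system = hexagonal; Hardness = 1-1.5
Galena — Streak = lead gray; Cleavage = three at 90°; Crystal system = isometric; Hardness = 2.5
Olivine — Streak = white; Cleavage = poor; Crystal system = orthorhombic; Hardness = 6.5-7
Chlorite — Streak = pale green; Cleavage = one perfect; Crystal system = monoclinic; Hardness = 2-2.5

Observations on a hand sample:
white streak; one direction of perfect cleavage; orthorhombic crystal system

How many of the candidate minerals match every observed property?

3

White streak is inconsistent with Sphalerite, Azurite, Molybdenite, Galena, Chlorite.
One direction of perfect cleavage — only Epidote, Barite, Topaz, Talc, Sillimanite, Biotite, Gypsum remain.
Orthorhombic crystal system — Barite, Topaz, Sillimanite remain.
Consistent with every observation: Barite, Sillimanite, Topaz.
That is 3 minerals.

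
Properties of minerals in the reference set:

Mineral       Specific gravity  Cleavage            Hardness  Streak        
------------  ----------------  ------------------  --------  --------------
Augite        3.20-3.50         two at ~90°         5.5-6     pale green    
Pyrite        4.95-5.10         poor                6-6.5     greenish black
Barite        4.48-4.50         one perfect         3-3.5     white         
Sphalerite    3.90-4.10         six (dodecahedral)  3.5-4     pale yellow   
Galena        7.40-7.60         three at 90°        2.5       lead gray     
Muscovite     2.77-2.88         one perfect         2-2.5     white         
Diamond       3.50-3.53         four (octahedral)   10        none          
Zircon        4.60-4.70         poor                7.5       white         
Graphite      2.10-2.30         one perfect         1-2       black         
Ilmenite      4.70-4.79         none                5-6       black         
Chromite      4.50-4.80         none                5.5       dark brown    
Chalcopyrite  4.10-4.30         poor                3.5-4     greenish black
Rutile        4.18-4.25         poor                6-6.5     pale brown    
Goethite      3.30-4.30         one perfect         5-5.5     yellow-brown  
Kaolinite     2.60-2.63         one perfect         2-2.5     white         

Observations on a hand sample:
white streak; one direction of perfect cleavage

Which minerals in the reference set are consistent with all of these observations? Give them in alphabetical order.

Barite, Kaolinite, Muscovite

White streak — leaves Barite, Muscovite, Zircon, Kaolinite.
One direction of perfect cleavage eliminates Zircon.
The minerals that satisfy all observations are Barite, Kaolinite, Muscovite.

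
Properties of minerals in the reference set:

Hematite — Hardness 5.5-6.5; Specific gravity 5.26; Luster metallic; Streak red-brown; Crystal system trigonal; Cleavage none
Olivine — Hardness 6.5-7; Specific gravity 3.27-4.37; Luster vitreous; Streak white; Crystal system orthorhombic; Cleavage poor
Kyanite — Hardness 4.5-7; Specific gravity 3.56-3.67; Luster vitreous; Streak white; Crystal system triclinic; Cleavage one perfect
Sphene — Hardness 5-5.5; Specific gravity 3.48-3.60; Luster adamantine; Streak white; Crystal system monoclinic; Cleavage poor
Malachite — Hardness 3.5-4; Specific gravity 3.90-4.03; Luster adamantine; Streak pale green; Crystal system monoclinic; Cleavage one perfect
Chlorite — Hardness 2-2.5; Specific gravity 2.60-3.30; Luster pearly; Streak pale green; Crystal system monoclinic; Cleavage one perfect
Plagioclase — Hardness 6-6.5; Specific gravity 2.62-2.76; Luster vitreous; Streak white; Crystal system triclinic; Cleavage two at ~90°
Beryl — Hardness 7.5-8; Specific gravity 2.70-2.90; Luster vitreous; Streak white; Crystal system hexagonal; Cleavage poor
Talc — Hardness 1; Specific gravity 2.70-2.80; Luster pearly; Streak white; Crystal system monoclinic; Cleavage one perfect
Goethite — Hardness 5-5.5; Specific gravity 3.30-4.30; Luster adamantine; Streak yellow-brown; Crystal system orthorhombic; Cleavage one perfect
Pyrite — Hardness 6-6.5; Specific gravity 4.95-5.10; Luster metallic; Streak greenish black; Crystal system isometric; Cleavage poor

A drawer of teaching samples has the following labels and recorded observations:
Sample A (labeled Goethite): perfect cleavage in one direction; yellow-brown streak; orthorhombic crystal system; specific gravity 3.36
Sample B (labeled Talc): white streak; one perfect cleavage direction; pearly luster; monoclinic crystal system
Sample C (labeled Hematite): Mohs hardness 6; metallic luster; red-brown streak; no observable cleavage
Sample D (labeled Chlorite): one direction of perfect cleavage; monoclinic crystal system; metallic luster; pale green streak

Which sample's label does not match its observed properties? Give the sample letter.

D

Sample A: every observation is compatible with the reference values for Goethite.
Sample B: every observation is compatible with the reference values for Talc.
Sample C: every observation is compatible with the reference values for Hematite.
Sample D: metallic luster is outside the reference for Chlorite (pearly luster) — mislabeled.
Sample D is the mislabeled one.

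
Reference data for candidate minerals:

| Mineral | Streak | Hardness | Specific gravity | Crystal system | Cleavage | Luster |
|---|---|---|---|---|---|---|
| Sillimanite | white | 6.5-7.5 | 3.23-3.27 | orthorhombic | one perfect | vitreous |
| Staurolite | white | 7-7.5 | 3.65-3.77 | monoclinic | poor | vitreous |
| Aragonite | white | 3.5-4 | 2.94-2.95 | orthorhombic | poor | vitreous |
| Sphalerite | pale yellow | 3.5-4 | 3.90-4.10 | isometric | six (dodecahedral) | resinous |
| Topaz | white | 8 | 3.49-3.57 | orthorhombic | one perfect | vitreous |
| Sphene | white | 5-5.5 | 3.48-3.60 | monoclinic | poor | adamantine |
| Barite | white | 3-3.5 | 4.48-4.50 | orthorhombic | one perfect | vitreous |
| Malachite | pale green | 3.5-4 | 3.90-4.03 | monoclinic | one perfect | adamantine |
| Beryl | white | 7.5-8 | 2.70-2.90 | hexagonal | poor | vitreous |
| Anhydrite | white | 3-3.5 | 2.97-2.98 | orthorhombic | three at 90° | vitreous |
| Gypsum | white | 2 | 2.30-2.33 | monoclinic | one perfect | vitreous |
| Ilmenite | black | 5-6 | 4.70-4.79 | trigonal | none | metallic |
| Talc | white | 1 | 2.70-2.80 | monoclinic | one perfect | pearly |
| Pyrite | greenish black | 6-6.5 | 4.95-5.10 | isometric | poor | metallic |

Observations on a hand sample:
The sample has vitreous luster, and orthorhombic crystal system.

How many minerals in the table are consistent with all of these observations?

Vitreous luster is inconsistent with Sphalerite, Sphene, Malachite, Ilmenite, Talc, Pyrite.
Orthorhombic crystal system excludes Staurolite, Beryl, Gypsum.
Consistent with every observation: Anhydrite, Aragonite, Barite, Sillimanite, Topaz.
That is 5 minerals.

5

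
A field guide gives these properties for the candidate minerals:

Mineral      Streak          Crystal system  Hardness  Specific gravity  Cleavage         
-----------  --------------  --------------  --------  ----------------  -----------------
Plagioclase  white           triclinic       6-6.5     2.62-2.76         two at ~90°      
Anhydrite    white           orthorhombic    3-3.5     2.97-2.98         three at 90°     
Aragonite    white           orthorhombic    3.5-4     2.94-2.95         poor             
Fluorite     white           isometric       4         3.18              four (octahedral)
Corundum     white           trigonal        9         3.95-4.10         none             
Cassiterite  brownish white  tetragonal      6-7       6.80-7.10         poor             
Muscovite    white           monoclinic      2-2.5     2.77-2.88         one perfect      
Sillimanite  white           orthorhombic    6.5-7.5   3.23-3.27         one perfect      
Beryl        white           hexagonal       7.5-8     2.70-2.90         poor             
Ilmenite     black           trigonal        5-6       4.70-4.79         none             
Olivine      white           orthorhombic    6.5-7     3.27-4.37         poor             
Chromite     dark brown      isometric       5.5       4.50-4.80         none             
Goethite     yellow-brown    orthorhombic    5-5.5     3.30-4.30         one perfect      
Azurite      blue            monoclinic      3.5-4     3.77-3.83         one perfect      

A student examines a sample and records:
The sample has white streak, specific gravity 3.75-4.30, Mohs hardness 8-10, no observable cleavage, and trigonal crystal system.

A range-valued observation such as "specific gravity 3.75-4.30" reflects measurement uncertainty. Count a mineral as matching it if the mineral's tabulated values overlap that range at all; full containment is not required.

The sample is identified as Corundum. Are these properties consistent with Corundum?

Consistent

White streak — is consistent with Corundum (white streak).
Specific gravity 3.75-4.30 — is consistent with Corundum (SG 3.95-4.10).
Mohs hardness 8-10 — is consistent with Corundum (hardness 9).
No observable cleavage — is consistent with Corundum (cleavage none).
Trigonal crystal system — is consistent with Corundum (trigonal system).
All observations are consistent with the tabulated values for Corundum.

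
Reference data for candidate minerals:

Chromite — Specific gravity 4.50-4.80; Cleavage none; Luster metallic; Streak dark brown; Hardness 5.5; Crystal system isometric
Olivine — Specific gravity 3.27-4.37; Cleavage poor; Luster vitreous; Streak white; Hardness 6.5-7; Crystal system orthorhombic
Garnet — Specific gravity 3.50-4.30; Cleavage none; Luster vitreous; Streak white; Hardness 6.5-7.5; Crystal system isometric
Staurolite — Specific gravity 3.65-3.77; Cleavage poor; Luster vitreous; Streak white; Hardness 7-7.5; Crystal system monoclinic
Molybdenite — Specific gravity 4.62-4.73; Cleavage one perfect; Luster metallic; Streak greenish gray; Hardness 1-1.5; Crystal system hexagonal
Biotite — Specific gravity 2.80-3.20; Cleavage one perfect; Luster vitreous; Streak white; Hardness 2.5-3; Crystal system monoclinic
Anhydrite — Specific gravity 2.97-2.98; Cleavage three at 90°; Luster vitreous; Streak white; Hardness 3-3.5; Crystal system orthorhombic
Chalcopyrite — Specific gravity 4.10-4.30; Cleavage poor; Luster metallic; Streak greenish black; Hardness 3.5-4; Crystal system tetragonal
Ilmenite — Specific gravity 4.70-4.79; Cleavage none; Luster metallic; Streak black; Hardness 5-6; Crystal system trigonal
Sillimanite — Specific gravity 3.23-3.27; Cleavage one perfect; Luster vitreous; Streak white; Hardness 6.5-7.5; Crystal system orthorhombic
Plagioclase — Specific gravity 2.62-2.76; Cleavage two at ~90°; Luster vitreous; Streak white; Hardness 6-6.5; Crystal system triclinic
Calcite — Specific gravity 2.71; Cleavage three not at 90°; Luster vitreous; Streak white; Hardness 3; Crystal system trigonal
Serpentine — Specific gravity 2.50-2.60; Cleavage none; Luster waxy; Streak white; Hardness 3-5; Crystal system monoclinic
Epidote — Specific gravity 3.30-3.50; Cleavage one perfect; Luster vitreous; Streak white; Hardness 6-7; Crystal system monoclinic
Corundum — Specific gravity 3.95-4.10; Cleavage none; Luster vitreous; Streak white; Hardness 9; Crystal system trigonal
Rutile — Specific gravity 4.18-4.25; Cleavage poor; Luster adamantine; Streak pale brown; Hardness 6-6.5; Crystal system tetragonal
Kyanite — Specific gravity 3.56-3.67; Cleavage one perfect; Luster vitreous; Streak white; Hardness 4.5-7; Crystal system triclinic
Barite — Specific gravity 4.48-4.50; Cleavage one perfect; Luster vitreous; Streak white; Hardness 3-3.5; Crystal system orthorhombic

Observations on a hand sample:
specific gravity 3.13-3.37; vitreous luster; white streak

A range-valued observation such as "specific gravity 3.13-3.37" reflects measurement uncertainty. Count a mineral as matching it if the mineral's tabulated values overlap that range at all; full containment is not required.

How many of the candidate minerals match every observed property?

4

Specific gravity 3.13-3.37: leaves Olivine, Biotite, Sillimanite, Epidote.
Vitreous luster: all remaining candidates fit.
White streak: all remaining candidates fit.
The minerals that satisfy all observations are Biotite, Epidote, Olivine, Sillimanite.
That is 4 minerals.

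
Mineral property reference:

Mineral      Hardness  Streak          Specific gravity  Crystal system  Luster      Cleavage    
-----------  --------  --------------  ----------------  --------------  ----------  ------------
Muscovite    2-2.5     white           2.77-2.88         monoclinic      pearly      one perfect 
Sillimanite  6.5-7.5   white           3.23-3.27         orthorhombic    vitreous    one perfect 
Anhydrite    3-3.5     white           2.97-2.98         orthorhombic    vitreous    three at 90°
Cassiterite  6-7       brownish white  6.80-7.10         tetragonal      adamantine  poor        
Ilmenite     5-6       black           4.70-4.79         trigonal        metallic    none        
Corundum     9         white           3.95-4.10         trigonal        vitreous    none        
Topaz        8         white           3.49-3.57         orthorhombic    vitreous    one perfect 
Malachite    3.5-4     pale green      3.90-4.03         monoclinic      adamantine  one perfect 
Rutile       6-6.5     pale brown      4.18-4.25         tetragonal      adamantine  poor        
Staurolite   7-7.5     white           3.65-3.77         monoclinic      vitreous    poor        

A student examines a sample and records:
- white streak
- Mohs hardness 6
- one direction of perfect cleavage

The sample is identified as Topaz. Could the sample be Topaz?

White streak — fits Topaz (white streak).
Mohs hardness 6 — Topaz has hardness 8; which does not match.
One direction of perfect cleavage — fits Topaz (cleavage one perfect).
Hardness alone is enough to reject Topaz.

No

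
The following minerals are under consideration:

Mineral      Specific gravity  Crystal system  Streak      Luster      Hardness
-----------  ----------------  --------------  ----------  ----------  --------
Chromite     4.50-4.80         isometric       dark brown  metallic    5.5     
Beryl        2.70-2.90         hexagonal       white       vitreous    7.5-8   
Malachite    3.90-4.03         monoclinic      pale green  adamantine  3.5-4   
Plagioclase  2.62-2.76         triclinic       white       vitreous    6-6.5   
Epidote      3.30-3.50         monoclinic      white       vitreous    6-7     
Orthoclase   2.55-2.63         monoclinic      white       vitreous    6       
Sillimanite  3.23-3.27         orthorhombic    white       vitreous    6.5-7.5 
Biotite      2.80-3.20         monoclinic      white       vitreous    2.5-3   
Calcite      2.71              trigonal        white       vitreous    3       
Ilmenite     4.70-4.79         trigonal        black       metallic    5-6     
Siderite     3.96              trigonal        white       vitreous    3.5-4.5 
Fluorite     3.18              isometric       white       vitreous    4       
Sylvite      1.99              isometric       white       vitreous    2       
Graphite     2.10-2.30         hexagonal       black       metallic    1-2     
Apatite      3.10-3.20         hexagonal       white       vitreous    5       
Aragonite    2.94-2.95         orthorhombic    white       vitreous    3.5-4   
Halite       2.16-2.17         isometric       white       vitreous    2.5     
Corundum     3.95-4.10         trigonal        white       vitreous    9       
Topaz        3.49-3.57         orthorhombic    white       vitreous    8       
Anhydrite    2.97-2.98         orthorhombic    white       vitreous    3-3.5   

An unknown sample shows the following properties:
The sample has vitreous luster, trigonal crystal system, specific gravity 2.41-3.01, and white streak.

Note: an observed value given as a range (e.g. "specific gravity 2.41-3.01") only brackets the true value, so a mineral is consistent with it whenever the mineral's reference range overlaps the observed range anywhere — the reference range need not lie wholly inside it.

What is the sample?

Vitreous luster is inconsistent with Chromite, Malachite, Ilmenite, Graphite.
Trigonal crystal system — leaves Calcite, Siderite, Corundum.
Specific gravity 2.41-3.01 — narrows the field to Calcite.
White streak — every remaining candidate is consistent.
Calcite is the sole remaining match.

Calcite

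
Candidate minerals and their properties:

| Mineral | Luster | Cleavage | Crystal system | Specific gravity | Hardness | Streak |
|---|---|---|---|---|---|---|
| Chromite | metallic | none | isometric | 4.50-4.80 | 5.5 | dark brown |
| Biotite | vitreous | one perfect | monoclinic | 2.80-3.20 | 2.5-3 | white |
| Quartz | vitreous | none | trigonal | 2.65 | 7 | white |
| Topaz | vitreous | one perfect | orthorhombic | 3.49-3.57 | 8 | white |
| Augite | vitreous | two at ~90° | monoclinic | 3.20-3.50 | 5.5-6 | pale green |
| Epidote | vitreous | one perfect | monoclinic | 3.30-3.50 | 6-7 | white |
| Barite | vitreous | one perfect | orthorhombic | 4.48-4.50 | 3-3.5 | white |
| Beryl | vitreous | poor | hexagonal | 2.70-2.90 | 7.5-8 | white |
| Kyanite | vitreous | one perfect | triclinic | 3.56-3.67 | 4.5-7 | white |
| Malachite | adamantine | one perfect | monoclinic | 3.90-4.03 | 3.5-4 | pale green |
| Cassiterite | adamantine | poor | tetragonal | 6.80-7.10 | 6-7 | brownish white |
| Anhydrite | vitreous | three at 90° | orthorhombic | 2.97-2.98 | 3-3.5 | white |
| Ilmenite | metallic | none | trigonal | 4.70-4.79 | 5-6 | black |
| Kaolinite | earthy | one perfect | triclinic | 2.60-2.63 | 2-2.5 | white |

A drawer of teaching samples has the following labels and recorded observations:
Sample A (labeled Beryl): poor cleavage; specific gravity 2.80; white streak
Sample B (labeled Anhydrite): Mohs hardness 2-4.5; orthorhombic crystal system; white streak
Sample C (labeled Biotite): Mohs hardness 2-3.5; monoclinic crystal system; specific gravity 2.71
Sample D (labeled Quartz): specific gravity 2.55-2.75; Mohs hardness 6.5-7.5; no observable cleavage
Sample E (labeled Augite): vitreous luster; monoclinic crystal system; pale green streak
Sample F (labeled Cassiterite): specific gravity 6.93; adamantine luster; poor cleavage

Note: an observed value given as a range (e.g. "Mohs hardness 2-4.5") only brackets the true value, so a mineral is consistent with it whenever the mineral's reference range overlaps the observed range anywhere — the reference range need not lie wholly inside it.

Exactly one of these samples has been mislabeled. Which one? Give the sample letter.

Sample A: nothing contradicts Beryl.
Sample B: nothing contradicts Anhydrite.
Sample C: Biotite has SG 2.80-3.20, but the record shows specific gravity 2.71 — this label is wrong.
Sample D: nothing contradicts Quartz.
Sample E: nothing contradicts Augite.
Sample F: nothing contradicts Cassiterite.
Sample C is the mislabeled one.

C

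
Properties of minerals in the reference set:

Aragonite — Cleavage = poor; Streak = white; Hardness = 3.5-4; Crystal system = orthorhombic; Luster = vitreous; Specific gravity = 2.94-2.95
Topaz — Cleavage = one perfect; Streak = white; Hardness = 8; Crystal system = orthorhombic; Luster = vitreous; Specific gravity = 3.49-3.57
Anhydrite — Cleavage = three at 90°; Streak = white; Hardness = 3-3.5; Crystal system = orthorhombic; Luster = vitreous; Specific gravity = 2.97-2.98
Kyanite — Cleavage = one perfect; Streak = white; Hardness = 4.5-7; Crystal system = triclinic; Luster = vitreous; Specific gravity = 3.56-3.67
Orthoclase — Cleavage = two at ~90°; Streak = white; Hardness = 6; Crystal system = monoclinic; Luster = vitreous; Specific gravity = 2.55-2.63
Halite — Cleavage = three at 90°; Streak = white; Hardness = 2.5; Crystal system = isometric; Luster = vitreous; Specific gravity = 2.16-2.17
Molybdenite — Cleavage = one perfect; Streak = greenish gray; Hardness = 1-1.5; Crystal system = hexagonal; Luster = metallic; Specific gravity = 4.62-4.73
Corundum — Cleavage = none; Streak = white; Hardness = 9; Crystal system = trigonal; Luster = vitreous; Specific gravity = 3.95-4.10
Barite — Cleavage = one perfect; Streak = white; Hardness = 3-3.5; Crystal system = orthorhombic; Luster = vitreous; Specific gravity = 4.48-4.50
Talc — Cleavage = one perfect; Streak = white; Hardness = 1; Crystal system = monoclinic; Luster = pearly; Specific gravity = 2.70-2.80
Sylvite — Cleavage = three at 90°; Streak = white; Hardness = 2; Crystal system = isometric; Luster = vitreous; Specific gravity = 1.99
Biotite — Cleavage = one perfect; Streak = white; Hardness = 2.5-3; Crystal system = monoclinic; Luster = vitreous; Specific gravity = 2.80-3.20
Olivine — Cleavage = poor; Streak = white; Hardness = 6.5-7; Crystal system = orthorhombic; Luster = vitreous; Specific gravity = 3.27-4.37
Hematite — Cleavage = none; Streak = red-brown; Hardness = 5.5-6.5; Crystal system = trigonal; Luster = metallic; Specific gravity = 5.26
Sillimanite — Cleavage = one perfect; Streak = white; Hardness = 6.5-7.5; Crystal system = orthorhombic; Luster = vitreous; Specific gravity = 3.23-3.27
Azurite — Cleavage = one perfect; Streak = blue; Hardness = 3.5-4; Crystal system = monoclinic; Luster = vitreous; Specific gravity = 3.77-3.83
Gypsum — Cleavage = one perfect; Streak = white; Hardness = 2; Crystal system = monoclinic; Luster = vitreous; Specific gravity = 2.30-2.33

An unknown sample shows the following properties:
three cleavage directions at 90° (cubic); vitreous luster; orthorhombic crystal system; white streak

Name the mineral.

Anhydrite

Three cleavage directions at 90° (cubic): narrows the field to Anhydrite, Halite, Sylvite.
Vitreous luster: all remaining candidates fit.
Orthorhombic crystal system: narrows the field to Anhydrite.
White streak: consistent with all remaining minerals.
Anhydrite is the sole remaining match.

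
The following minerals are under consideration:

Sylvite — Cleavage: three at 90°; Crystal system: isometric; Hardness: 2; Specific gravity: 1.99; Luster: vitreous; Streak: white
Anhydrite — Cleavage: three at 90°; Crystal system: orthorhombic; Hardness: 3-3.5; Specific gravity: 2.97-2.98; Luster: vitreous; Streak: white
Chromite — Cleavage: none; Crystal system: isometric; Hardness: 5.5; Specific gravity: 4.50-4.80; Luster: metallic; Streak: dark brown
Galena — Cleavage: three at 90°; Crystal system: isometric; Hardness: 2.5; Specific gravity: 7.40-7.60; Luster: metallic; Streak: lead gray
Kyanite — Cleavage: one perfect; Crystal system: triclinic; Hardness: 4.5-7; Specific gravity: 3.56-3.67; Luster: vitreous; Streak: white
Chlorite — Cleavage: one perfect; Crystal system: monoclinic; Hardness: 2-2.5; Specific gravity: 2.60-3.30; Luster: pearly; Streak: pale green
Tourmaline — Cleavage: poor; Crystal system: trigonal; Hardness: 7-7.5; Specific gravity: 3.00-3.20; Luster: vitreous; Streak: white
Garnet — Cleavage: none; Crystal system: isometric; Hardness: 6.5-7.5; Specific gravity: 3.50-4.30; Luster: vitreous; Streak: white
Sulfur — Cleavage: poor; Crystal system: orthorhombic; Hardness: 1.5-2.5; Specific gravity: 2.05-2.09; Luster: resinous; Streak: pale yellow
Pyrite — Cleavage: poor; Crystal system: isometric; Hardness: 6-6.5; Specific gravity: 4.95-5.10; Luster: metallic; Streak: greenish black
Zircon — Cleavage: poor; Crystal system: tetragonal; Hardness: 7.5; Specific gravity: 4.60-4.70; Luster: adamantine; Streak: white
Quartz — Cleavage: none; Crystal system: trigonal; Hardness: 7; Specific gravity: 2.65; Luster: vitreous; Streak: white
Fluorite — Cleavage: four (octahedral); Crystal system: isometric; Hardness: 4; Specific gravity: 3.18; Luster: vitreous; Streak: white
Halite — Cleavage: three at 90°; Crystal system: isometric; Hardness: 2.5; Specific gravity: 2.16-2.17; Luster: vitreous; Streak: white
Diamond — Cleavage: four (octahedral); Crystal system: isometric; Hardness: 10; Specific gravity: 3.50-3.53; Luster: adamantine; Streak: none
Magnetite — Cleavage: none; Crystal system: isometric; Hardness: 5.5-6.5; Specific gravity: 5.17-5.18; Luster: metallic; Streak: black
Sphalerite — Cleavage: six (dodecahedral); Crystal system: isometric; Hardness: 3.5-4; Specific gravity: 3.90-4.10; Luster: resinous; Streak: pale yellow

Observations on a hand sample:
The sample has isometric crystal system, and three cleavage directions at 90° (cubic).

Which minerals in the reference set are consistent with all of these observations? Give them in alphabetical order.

Galena, Halite, Sylvite

Isometric crystal system: only Sylvite, Chromite, Galena, Garnet, Pyrite, Fluorite, Halite, Diamond, Magnetite, Sphalerite remain.
Three cleavage directions at 90° (cubic): only Sylvite, Galena, Halite remain.
Consistent with every observation: Galena, Halite, Sylvite.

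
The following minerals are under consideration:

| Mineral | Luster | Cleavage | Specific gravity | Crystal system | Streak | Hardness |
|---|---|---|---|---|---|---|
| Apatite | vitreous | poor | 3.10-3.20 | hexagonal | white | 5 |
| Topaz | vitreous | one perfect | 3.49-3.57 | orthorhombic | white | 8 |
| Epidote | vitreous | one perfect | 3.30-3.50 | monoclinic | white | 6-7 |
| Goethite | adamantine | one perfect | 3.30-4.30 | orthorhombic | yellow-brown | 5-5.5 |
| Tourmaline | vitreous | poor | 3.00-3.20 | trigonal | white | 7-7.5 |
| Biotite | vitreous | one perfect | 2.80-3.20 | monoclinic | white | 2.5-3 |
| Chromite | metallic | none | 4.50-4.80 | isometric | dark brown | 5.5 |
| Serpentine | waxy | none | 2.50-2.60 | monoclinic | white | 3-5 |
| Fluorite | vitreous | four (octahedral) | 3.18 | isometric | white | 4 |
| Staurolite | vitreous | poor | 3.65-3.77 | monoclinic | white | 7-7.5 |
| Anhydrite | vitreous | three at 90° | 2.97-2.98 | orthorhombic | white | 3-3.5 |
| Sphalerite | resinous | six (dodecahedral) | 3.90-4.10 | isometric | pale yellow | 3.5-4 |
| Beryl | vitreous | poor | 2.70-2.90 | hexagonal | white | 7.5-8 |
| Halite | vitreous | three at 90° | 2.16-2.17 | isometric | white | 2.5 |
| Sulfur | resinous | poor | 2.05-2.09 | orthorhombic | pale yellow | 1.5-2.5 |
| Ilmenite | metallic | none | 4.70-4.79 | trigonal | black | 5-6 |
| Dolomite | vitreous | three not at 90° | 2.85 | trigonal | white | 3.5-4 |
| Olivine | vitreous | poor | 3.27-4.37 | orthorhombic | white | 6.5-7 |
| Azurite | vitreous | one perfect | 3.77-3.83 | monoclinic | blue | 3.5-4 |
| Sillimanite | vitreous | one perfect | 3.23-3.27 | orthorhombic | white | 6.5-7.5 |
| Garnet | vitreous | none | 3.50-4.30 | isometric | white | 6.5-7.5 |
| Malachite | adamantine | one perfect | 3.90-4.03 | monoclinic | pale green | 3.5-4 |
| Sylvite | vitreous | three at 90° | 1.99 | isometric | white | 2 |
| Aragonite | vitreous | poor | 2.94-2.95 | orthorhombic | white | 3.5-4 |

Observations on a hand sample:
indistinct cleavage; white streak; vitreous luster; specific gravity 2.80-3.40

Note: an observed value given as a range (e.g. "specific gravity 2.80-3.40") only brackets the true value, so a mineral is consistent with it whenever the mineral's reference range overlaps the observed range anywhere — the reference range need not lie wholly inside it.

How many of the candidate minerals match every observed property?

Indistinct cleavage: leaves Apatite, Tourmaline, Staurolite, Beryl, Sulfur, Olivine, Aragonite.
White streak is inconsistent with Sulfur.
Vitreous luster: consistent with all remaining minerals.
Specific gravity 2.80-3.40 excludes Staurolite.
Consistent with every observation: Apatite, Aragonite, Beryl, Olivine, Tourmaline.
That is 5 minerals.

5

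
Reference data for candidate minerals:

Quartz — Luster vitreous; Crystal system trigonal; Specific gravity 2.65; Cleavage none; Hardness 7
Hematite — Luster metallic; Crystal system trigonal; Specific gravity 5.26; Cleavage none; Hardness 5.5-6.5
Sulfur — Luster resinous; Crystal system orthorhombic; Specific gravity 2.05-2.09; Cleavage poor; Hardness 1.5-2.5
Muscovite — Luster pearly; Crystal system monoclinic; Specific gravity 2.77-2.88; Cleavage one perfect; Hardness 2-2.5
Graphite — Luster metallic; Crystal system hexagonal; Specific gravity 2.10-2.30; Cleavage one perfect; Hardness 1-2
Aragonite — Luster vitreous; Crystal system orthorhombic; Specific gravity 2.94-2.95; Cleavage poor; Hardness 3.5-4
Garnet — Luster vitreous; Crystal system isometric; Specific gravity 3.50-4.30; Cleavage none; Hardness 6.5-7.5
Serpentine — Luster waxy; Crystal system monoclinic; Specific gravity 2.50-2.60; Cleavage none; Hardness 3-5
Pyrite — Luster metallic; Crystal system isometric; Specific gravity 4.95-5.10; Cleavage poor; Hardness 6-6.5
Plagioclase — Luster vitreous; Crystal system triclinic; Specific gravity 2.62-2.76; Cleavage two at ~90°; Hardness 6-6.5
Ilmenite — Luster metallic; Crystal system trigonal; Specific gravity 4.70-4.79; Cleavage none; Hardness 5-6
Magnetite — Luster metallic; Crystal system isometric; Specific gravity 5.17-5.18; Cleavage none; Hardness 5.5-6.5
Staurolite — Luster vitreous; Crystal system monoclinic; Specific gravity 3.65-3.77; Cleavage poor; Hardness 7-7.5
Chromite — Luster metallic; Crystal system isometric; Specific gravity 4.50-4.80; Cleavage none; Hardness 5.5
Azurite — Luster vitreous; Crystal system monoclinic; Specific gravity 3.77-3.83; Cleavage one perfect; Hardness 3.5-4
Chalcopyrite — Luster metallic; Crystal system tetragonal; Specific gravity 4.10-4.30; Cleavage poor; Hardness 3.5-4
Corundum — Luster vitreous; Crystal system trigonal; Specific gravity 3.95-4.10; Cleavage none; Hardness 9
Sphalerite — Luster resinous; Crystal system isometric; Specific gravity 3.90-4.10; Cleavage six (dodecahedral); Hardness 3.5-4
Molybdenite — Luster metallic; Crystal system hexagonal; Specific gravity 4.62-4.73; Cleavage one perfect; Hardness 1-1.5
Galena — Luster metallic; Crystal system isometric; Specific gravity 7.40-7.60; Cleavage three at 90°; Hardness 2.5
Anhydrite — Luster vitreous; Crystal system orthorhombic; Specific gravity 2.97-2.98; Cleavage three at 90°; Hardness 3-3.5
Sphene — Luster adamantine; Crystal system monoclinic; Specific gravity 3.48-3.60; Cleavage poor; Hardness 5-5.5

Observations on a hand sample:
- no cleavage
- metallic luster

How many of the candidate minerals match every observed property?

4

No cleavage: Quartz, Hematite, Garnet, Serpentine, Ilmenite, Magnetite, Chromite, Corundum remain.
Metallic luster eliminates Quartz, Garnet, Serpentine, Corundum.
Remaining candidates: Chromite, Hematite, Ilmenite, Magnetite.
That is 4 minerals.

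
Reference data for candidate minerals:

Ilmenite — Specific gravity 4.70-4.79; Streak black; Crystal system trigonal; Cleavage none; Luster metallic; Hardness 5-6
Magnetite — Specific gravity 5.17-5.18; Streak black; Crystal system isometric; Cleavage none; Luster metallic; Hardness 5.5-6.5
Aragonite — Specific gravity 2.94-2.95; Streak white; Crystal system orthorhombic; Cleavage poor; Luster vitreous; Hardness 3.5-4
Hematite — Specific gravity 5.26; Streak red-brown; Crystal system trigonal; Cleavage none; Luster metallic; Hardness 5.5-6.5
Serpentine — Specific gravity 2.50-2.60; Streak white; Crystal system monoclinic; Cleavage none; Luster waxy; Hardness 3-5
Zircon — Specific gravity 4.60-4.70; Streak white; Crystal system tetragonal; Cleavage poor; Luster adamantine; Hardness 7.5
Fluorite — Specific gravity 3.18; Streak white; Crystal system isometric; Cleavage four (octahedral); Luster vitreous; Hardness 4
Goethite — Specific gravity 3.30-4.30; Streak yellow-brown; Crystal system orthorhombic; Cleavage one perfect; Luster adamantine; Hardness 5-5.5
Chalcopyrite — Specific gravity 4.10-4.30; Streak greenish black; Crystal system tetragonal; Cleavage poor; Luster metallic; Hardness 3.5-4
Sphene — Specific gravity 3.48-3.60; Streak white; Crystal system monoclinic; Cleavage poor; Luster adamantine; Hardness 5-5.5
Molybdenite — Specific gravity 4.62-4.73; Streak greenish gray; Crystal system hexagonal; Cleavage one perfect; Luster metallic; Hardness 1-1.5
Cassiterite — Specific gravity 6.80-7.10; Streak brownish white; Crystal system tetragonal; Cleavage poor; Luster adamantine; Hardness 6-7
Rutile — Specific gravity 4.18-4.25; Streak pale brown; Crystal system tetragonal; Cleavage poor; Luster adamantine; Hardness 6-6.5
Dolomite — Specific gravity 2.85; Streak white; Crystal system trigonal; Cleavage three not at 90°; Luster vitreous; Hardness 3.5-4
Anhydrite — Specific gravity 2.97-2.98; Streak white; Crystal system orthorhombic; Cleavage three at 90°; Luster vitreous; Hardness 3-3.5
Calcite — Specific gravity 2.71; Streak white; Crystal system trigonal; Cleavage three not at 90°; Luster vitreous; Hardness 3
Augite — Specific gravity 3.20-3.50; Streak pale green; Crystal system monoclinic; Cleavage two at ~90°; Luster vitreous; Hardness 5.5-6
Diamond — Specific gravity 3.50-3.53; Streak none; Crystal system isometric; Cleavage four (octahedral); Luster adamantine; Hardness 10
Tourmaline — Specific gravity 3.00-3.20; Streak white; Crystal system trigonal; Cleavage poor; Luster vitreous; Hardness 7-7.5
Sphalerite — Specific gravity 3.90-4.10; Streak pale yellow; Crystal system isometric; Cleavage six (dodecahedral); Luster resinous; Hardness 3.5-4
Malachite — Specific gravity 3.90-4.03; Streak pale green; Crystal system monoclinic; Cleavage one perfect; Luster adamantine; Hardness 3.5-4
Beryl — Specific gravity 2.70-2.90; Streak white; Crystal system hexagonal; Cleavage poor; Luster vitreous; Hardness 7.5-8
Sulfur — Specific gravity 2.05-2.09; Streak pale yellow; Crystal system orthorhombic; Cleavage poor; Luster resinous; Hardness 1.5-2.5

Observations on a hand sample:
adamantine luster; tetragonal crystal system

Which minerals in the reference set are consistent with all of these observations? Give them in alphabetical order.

Cassiterite, Rutile, Zircon

Adamantine luster — Zircon, Goethite, Sphene, Cassiterite, Rutile, Diamond, Malachite remain.
Tetragonal crystal system — leaves Zircon, Cassiterite, Rutile.
The minerals that satisfy all observations are Cassiterite, Rutile, Zircon.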